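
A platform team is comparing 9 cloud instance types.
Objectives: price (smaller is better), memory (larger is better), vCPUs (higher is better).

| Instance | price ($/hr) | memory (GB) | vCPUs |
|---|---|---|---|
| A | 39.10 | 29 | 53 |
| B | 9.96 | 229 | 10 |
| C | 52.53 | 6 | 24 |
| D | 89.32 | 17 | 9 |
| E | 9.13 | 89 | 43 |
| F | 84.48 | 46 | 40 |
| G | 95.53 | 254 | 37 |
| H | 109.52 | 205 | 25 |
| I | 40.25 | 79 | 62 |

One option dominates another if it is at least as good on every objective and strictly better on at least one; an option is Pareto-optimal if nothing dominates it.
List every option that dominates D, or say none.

A: price 39.10≤89.32, memory 29≥17, vCPUs 53≥9 — dominates D.
B: price 9.96≤89.32, memory 229≥17, vCPUs 10≥9 — dominates D.
E: price 9.13≤89.32, memory 89≥17, vCPUs 43≥9 — dominates D.
F: price 84.48≤89.32, memory 46≥17, vCPUs 40≥9 — dominates D.
I: price 40.25≤89.32, memory 79≥17, vCPUs 62≥9 — dominates D.
Others (C, G, H) are each worse than D on at least one objective.

A, B, E, F, I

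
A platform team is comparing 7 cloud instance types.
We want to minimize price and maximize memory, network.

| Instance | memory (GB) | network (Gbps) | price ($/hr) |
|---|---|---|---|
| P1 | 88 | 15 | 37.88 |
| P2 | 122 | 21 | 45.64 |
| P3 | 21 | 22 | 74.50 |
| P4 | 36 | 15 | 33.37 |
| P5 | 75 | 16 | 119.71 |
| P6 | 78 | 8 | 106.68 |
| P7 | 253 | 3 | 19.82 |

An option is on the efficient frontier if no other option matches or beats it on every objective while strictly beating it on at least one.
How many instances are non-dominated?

5

P1: not dominated.
P2: not dominated.
P3: not dominated (best network).
P4: not dominated.
P5: dominated by P2 (memory 122≥75, network 21≥16, price 45.64≤119.71).
P6: dominated by P1 (memory 88≥78, network 15≥8, price 37.88≤106.68).
P7: not dominated (best memory).
Pareto-optimal: P1, P2, P3, P4, P7 → 5.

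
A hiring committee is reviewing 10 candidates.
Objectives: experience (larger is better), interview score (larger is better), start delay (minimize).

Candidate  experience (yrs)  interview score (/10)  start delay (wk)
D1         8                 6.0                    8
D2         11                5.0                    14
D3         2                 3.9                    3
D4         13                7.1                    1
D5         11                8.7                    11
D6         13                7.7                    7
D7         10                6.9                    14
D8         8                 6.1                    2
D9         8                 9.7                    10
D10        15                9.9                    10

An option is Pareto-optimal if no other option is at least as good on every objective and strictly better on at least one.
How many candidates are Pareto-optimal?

D1: dominated by D4 (experience 13≥8, interview score 7.1≥6.0, start delay 1≤8).
D2: dominated by D4 (experience 13≥11, interview score 7.1≥5.0, start delay 1≤14).
D3: dominated by D4 (experience 13≥2, interview score 7.1≥3.9, start delay 1≤3).
D4: not dominated (best start delay).
D5: dominated by D10 (experience 15≥11, interview score 9.9≥8.7, start delay 10≤11).
D6: not dominated.
D7: dominated by D4 (experience 13≥10, interview score 7.1≥6.9, start delay 1≤14).
D8: dominated by D4 (experience 13≥8, interview score 7.1≥6.1, start delay 1≤2).
D9: dominated by D10 (experience 15≥8, interview score 9.9≥9.7, start delay 10≤10).
D10: not dominated (best experience).
Pareto-optimal: D4, D6, D10 → 3.

3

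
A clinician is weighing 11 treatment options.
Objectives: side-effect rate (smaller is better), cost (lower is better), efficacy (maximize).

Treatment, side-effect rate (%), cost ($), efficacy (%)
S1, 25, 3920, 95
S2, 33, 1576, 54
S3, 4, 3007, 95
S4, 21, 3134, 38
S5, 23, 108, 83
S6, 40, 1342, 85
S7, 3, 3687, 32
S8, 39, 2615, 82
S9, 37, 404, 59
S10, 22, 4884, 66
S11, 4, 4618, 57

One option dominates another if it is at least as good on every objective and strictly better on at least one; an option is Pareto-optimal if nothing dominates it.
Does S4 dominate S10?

No

S4 vs S10: S4 is worse on efficacy (38 vs 66), so it does not dominate S10.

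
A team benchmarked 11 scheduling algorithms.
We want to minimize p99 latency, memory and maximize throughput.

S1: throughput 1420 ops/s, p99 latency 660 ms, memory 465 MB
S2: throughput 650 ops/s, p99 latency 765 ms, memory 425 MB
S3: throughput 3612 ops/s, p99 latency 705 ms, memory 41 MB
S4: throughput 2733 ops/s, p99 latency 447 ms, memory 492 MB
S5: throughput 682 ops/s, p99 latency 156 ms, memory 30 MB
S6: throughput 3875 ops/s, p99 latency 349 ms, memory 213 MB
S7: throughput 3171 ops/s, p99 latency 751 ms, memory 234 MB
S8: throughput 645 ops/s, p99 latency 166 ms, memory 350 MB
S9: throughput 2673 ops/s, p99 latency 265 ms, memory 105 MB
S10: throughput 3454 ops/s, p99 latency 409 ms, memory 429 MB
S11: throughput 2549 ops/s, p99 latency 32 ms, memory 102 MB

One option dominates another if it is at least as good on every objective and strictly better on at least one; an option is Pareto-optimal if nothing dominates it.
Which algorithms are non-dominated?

S1: dominated by S6 (throughput 3875≥1420, p99 latency 349≤660, memory 213≤465).
S2: dominated by S3 (throughput 3612≥650, p99 latency 705≤765, memory 41≤425).
S3: not dominated.
S4: dominated by S6 (throughput 3875≥2733, p99 latency 349≤447, memory 213≤492).
S5: not dominated (best memory).
S6: not dominated (best throughput).
S7: dominated by S3 (throughput 3612≥3171, p99 latency 705≤751, memory 41≤234).
S8: dominated by S5 (throughput 682≥645, p99 latency 156≤166, memory 30≤350).
S9: not dominated.
S10: dominated by S6 (throughput 3875≥3454, p99 latency 349≤409, memory 213≤429).
S11: not dominated (best p99 latency).

S3, S5, S6, S9, S11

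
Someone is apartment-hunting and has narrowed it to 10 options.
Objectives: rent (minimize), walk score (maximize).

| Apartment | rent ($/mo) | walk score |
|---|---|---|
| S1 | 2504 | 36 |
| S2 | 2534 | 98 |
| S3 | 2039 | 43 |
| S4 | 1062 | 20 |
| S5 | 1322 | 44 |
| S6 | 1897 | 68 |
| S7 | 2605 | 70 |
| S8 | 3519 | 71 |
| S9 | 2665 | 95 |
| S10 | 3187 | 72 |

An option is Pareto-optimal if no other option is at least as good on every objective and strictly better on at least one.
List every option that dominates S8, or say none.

S2, S9, S10

S2: rent 2534≤3519, walk score 98≥71 — dominates S8.
S9: rent 2665≤3519, walk score 95≥71 — dominates S8.
S10: rent 3187≤3519, walk score 72≥71 — dominates S8.
Others (S1, S3, S4, S5, S6, S7) are each worse than S8 on at least one objective.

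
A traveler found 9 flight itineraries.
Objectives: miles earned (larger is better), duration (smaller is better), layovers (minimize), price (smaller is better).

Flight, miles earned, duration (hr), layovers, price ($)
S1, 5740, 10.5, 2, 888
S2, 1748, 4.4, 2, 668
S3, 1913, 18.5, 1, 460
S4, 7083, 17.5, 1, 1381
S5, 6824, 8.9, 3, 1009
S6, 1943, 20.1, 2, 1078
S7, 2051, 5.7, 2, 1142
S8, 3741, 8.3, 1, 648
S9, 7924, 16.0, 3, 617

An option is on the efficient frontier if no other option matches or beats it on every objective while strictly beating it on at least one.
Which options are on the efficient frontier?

S1: not dominated.
S2: not dominated (best duration).
S3: not dominated (best price).
S4: not dominated.
S5: not dominated.
S6: dominated by S1 (miles earned 5740≥1943, duration 10.5≤20.1, layovers 2≤2, price 888≤1078).
S7: not dominated.
S8: not dominated.
S9: not dominated (best miles earned).

S1, S2, S3, S4, S5, S7, S8, S9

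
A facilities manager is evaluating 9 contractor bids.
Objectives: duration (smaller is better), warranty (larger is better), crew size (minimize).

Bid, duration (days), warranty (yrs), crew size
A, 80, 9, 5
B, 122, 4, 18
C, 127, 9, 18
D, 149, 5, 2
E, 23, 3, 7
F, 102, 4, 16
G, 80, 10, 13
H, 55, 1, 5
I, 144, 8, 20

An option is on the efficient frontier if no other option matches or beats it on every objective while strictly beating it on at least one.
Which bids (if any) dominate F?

A: duration 80≤102, warranty 9≥4, crew size 5≤16 — dominates F.
G: duration 80≤102, warranty 10≥4, crew size 13≤16 — dominates F.
Others (B, C, D, E, H, I) are each worse than F on at least one objective.

A, G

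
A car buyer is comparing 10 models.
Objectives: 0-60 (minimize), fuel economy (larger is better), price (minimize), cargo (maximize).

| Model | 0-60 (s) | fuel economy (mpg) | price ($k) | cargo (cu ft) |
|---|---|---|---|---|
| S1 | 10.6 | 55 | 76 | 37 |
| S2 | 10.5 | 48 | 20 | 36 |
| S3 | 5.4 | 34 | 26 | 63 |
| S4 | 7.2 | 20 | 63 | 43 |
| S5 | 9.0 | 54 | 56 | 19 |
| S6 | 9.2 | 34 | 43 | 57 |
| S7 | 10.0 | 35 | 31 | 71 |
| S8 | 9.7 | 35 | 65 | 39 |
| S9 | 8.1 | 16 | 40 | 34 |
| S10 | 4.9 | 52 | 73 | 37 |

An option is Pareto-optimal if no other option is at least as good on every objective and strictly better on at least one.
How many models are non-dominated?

S1: not dominated (best fuel economy).
S2: not dominated (best price).
S3: not dominated.
S4: dominated by S3 (0-60 5.4≤7.2, fuel economy 34≥20, price 26≤63, cargo 63≥43).
S5: not dominated.
S6: dominated by S3 (0-60 5.4≤9.2, fuel economy 34≥34, price 26≤43, cargo 63≥57).
S7: not dominated (best cargo).
S8: not dominated.
S9: dominated by S3 (0-60 5.4≤8.1, fuel economy 34≥16, price 26≤40, cargo 63≥34).
S10: not dominated (best 0-60).
Pareto-optimal: S1, S2, S3, S5, S7, S8, S10 → 7.

7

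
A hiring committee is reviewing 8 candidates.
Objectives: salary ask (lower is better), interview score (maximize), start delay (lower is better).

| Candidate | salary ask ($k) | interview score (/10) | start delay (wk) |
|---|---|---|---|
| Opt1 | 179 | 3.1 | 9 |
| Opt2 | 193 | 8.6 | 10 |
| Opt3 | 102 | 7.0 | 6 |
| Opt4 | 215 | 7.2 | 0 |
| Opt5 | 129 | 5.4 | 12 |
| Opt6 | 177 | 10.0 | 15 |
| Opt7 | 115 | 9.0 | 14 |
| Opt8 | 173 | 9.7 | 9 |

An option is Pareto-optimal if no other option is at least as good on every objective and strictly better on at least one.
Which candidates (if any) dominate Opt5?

Opt3: salary ask 102≤129, interview score 7.0≥5.4, start delay 6≤12 — dominates Opt5.
Others (Opt1, Opt2, Opt4, Opt6, Opt7, Opt8) are each worse than Opt5 on at least one objective.

Opt3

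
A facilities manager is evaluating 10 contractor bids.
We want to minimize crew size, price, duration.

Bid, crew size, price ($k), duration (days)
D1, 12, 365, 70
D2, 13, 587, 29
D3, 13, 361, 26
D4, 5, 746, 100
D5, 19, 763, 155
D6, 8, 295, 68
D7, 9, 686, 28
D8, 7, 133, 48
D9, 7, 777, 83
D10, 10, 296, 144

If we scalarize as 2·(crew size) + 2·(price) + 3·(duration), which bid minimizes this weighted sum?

D8

D1: 2·12 + 2·365 + 3·70 = 964
D2: 2·13 + 2·587 + 3·29 = 1287
D3: 2·13 + 2·361 + 3·26 = 826
D4: 2·5 + 2·746 + 3·100 = 1802
D5: 2·19 + 2·763 + 3·155 = 2029
D6: 2·8 + 2·295 + 3·68 = 810
D7: 2·9 + 2·686 + 3·28 = 1474
D8: 2·7 + 2·133 + 3·48 = 424
D9: 2·7 + 2·777 + 3·83 = 1817
D10: 2·10 + 2·296 + 3·144 = 1044
Lowest: D8 at 424.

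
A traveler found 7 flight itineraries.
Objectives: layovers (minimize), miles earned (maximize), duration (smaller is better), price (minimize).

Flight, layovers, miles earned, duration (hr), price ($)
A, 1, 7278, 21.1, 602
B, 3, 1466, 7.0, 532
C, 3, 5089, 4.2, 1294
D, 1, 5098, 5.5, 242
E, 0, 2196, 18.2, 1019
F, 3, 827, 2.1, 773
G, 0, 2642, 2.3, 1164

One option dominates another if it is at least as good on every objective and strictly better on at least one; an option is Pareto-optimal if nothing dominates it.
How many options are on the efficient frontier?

6

A: not dominated (best miles earned).
B: dominated by D (layovers 1≤3, miles earned 5098≥1466, duration 5.5≤7.0, price 242≤532).
C: not dominated.
D: not dominated (best price).
E: not dominated.
F: not dominated (best duration).
G: not dominated.
Pareto-optimal: A, C, D, E, F, G → 6.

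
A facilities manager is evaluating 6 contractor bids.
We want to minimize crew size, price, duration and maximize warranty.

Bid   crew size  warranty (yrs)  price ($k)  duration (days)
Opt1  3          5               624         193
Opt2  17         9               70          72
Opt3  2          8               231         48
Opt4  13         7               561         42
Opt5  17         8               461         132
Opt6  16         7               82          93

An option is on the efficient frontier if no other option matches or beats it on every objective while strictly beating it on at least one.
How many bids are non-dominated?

4

Opt1: dominated by Opt3 (crew size 2≤3, warranty 8≥5, price 231≤624, duration 48≤193).
Opt2: not dominated (best warranty).
Opt3: not dominated (best crew size).
Opt4: not dominated (best duration).
Opt5: dominated by Opt2 (crew size 17≤17, warranty 9≥8, price 70≤461, duration 72≤132).
Opt6: not dominated.
Pareto-optimal: Opt2, Opt3, Opt4, Opt6 → 4.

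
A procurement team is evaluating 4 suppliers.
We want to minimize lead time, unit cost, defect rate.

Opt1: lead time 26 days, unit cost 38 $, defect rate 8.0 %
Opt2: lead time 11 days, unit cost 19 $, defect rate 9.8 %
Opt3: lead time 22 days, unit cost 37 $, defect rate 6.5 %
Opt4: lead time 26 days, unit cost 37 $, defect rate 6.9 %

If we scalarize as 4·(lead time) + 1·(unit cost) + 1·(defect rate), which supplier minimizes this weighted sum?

Opt1: 4·26 + 1·38 + 1·8.0 = 150.0
Opt2: 4·11 + 1·19 + 1·9.8 = 72.8
Opt3: 4·22 + 1·37 + 1·6.5 = 131.5
Opt4: 4·26 + 1·37 + 1·6.9 = 147.9
Lowest: Opt2 at 72.8.

Opt2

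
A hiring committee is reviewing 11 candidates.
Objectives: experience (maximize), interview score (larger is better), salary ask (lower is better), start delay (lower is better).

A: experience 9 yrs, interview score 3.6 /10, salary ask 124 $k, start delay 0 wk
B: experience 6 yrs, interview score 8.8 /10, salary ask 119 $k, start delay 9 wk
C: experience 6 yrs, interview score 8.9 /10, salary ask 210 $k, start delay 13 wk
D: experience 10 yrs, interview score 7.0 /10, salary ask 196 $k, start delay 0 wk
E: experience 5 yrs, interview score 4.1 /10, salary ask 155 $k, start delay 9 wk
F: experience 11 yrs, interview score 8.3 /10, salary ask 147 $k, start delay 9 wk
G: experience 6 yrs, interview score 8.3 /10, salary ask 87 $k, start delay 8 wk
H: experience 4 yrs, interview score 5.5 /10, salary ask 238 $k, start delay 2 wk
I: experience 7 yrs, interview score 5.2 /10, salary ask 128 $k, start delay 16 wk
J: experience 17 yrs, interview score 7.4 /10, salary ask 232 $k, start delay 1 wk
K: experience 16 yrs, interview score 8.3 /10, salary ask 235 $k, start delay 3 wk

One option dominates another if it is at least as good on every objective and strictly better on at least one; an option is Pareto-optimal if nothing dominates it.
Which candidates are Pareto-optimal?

A: not dominated.
B: not dominated.
C: not dominated (best interview score).
D: not dominated.
E: dominated by B (experience 6≥5, interview score 8.8≥4.1, salary ask 119≤155, start delay 9≤9).
F: not dominated.
G: not dominated (best salary ask).
H: dominated by D (experience 10≥4, interview score 7.0≥5.5, salary ask 196≤238, start delay 0≤2).
I: not dominated.
J: not dominated (best experience).
K: not dominated.

A, B, C, D, F, G, I, J, K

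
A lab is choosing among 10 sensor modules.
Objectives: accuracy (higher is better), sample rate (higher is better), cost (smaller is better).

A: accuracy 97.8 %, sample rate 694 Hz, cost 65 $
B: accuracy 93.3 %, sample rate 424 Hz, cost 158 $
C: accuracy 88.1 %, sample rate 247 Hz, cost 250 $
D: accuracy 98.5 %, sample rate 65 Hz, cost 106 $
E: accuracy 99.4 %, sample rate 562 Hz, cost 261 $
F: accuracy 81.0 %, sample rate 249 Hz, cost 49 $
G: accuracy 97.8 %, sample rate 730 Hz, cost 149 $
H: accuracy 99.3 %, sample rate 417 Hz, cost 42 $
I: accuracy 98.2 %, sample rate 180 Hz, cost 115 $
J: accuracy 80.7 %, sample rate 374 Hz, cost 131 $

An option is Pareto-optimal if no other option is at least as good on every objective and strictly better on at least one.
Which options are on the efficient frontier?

A: not dominated.
B: dominated by A (accuracy 97.8≥93.3, sample rate 694≥424, cost 65≤158).
C: dominated by A (accuracy 97.8≥88.1, sample rate 694≥247, cost 65≤250).
D: dominated by H (accuracy 99.3≥98.5, sample rate 417≥65, cost 42≤106).
E: not dominated (best accuracy).
F: dominated by H (accuracy 99.3≥81.0, sample rate 417≥249, cost 42≤49).
G: not dominated (best sample rate).
H: not dominated (best cost).
I: dominated by H (accuracy 99.3≥98.2, sample rate 417≥180, cost 42≤115).
J: dominated by A (accuracy 97.8≥80.7, sample rate 694≥374, cost 65≤131).

A, E, G, H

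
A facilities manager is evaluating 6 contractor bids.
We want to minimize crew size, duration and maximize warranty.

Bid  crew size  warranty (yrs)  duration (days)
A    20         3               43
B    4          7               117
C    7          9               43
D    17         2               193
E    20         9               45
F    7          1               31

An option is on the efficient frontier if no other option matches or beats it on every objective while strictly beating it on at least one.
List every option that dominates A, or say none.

C

C: crew size 7≤20, warranty 9≥3, duration 43≤43 — dominates A.
Others (B, D, E, F) are each worse than A on at least one objective.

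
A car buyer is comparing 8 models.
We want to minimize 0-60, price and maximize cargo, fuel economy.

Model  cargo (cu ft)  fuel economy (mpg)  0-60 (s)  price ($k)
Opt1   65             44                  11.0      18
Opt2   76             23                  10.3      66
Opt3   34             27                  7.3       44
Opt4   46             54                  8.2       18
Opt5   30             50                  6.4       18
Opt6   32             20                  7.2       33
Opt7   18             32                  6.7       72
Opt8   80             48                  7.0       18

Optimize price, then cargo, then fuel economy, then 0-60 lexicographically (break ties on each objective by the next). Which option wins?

Opt8

First minimize price: best is 18, kept {Opt1, Opt4, Opt5, Opt8}.
Then maximize cargo: best is 80, kept {Opt8}.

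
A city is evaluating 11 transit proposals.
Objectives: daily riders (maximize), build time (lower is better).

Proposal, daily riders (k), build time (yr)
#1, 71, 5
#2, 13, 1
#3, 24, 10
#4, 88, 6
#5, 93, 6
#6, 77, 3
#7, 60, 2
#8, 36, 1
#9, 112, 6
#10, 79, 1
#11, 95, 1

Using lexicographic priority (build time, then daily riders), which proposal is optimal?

First minimize build time: best is 1, kept {#2, #8, #10, #11}.
Then maximize daily riders: best is 95, kept {#11}.

#11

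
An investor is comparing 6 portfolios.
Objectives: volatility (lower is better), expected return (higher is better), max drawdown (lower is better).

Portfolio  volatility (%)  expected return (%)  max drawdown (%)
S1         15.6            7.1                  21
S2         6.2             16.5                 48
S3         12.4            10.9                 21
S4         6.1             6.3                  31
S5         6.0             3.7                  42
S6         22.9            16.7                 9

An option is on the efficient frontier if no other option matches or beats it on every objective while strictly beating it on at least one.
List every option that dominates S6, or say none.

none

S1: worse on expected return (7.1 vs 16.7).
S2: worse on expected return (16.5 vs 16.7).
S3: worse on expected return (10.9 vs 16.7).
S4: worse on expected return (6.3 vs 16.7).
S5: worse on expected return (3.7 vs 16.7).
No option dominates S6.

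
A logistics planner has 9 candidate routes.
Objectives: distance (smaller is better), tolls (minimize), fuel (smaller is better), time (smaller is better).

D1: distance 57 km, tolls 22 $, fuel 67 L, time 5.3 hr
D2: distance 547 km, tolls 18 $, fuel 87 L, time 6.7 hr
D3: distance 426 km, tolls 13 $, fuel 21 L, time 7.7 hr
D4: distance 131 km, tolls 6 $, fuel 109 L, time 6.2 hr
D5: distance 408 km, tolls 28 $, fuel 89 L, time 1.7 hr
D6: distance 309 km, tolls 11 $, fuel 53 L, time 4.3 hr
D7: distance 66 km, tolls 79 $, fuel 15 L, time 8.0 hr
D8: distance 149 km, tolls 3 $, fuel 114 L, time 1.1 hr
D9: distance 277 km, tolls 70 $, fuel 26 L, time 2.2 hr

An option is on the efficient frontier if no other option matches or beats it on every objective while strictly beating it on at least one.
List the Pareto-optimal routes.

D1, D3, D4, D5, D6, D7, D8, D9

D1: not dominated (best distance).
D2: dominated by D6 (distance 309≤547, tolls 11≤18, fuel 53≤87, time 4.3≤6.7).
D3: not dominated.
D4: not dominated.
D5: not dominated.
D6: not dominated.
D7: not dominated (best fuel).
D8: not dominated (best tolls).
D9: not dominated.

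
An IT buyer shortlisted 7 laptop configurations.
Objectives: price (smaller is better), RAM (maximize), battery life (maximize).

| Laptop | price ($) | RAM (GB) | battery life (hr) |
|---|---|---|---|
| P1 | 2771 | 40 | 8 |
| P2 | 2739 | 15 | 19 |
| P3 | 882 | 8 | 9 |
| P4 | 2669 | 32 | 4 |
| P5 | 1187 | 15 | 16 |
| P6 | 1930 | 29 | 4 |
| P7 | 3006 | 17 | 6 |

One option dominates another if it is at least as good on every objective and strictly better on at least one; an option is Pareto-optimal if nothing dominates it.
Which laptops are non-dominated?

P1, P2, P3, P4, P5, P6

P1: not dominated (best RAM).
P2: not dominated (best battery life).
P3: not dominated (best price).
P4: not dominated.
P5: not dominated.
P6: not dominated.
P7: dominated by P1 (price 2771≤3006, RAM 40≥17, battery life 8≥6).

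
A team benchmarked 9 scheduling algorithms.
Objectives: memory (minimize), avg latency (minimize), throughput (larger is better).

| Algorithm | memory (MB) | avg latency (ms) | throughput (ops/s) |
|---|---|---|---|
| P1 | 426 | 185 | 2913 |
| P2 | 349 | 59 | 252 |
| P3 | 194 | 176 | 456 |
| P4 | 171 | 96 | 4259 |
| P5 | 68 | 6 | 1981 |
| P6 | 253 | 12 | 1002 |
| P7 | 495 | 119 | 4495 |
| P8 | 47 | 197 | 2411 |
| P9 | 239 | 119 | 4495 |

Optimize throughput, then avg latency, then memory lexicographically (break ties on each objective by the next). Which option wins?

First maximize throughput: best is 4495, kept {P7, P9}.
Then minimize avg latency: best is 119, kept {P7, P9}.
Then minimize memory: best is 239, kept {P9}.

P9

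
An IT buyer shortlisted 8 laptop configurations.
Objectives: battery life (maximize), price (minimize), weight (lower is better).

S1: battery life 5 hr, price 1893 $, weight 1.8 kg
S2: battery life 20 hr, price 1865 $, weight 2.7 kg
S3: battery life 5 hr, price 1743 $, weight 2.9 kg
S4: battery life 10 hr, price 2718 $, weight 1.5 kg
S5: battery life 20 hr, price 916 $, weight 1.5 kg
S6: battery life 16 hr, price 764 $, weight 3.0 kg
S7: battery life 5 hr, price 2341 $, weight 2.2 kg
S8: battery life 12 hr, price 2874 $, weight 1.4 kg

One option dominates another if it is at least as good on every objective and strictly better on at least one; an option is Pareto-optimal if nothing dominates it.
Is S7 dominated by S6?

No

S6 vs S7: S6 is worse on weight (3.0 vs 2.2), so it does not dominate S7.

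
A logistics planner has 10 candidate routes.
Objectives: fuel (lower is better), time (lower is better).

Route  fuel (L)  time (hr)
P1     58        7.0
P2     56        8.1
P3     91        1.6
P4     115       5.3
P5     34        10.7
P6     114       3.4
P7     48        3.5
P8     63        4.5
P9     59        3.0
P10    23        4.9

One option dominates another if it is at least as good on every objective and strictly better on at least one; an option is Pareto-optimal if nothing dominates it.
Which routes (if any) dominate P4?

P3: fuel 91≤115, time 1.6≤5.3 — dominates P4.
P6: fuel 114≤115, time 3.4≤5.3 — dominates P4.
P7: fuel 48≤115, time 3.5≤5.3 — dominates P4.
P8: fuel 63≤115, time 4.5≤5.3 — dominates P4.
P9: fuel 59≤115, time 3.0≤5.3 — dominates P4.
P10: fuel 23≤115, time 4.9≤5.3 — dominates P4.
Others (P1, P2, P5) are each worse than P4 on at least one objective.

P3, P6, P7, P8, P9, P10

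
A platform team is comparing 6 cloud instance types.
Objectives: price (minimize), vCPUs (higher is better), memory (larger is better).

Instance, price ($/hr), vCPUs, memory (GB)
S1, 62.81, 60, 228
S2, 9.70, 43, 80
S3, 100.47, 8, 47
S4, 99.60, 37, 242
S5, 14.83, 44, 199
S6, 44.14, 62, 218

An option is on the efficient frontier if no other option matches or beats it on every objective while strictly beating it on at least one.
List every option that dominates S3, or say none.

S1, S2, S4, S5, S6

S1: price 62.81≤100.47, vCPUs 60≥8, memory 228≥47 — dominates S3.
S2: price 9.70≤100.47, vCPUs 43≥8, memory 80≥47 — dominates S3.
S4: price 99.60≤100.47, vCPUs 37≥8, memory 242≥47 — dominates S3.
S5: price 14.83≤100.47, vCPUs 44≥8, memory 199≥47 — dominates S3.
S6: price 44.14≤100.47, vCPUs 62≥8, memory 218≥47 — dominates S3.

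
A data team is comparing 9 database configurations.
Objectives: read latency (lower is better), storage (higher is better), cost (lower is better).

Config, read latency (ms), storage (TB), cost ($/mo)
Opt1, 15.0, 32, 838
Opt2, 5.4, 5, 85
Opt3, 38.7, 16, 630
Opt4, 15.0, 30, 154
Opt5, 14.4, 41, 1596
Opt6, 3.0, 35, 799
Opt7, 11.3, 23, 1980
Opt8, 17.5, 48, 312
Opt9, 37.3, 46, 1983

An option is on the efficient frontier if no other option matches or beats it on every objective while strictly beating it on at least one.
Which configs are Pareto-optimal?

Opt1: dominated by Opt6 (read latency 3.0≤15.0, storage 35≥32, cost 799≤838).
Opt2: not dominated (best cost).
Opt3: dominated by Opt4 (read latency 15.0≤38.7, storage 30≥16, cost 154≤630).
Opt4: not dominated.
Opt5: not dominated.
Opt6: not dominated (best read latency).
Opt7: dominated by Opt6 (read latency 3.0≤11.3, storage 35≥23, cost 799≤1980).
Opt8: not dominated (best storage).
Opt9: dominated by Opt8 (read latency 17.5≤37.3, storage 48≥46, cost 312≤1983).

Opt2, Opt4, Opt5, Opt6, Opt8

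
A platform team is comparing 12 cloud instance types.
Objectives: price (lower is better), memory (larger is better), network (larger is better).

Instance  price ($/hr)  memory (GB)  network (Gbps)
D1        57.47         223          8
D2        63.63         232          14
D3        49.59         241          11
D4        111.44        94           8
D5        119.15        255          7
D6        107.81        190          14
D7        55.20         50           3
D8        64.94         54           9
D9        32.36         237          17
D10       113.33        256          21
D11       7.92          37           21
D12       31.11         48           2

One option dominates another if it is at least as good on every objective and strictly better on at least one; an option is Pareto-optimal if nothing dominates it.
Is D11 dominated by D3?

No

D3 vs D11: D3 is worse on price (49.59 vs 7.92), so it does not dominate D11.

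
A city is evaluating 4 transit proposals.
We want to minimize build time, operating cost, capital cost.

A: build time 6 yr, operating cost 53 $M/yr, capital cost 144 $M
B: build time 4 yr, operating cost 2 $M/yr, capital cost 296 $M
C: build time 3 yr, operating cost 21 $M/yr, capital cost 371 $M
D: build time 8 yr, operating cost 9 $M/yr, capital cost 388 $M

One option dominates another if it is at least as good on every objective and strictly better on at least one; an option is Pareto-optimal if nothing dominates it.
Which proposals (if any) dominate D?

B

B: build time 4≤8, operating cost 2≤9, capital cost 296≤388 — dominates D.
Others (A, C) are each worse than D on at least one objective.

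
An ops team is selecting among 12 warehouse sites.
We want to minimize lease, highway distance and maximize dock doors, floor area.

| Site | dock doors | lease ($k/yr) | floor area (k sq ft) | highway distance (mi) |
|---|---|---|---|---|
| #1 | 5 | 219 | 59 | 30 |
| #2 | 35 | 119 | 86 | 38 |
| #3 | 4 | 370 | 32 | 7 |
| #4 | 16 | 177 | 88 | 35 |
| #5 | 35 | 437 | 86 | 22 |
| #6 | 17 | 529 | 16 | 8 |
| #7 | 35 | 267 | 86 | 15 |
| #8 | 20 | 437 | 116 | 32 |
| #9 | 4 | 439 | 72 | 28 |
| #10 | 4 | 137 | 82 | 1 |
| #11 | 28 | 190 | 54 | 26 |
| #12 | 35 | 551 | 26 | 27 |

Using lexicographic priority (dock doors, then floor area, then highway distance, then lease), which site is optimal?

#7

First maximize dock doors: best is 35, kept {#2, #5, #7, #12}.
Then maximize floor area: best is 86, kept {#2, #5, #7}.
Then minimize highway distance: best is 15, kept {#7}.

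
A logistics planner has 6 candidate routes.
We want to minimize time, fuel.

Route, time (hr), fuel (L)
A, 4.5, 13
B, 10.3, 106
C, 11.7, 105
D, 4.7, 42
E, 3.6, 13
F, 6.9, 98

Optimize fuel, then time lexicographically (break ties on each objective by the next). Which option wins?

E

First minimize fuel: best is 13, kept {A, E}.
Then minimize time: best is 3.6, kept {E}.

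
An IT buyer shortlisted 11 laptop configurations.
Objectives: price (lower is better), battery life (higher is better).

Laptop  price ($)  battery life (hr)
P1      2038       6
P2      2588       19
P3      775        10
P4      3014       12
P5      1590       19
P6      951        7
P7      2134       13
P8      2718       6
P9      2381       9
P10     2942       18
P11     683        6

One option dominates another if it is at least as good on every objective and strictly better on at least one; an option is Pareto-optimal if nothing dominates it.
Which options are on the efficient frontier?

P1: dominated by P3 (price 775≤2038, battery life 10≥6).
P2: dominated by P5 (price 1590≤2588, battery life 19≥19).
P3: not dominated.
P4: dominated by P2 (price 2588≤3014, battery life 19≥12).
P5: not dominated.
P6: dominated by P3 (price 775≤951, battery life 10≥7).
P7: dominated by P5 (price 1590≤2134, battery life 19≥13).
P8: dominated by P1 (price 2038≤2718, battery life 6≥6).
P9: dominated by P3 (price 775≤2381, battery life 10≥9).
P10: dominated by P2 (price 2588≤2942, battery life 19≥18).
P11: not dominated (best price).

P3, P5, P11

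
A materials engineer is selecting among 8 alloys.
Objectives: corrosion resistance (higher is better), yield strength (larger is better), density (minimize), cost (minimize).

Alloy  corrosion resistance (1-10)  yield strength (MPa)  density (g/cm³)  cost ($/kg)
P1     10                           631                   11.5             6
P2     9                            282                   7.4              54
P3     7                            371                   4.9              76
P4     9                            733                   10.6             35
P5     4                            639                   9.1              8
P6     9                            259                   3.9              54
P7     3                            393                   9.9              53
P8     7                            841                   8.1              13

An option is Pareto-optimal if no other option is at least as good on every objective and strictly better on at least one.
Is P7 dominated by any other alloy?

Yes

P5 vs P7: corrosion resistance 4≥3, yield strength 639≥393, density 9.1≤9.9, cost 8≤53 — P5 is at least as good on every objective and strictly better on at least one, so P5 dominates P7.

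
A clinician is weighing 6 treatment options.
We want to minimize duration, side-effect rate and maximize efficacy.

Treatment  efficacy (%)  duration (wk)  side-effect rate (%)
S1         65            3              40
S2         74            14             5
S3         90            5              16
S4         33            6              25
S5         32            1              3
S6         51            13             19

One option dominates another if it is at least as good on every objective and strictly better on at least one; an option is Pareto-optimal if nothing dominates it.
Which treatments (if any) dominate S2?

none

S1: worse on efficacy (65 vs 74).
S3: worse on side-effect rate (16 vs 5).
S4: worse on efficacy (33 vs 74).
S5: worse on efficacy (32 vs 74).
S6: worse on efficacy (51 vs 74).
No option dominates S2.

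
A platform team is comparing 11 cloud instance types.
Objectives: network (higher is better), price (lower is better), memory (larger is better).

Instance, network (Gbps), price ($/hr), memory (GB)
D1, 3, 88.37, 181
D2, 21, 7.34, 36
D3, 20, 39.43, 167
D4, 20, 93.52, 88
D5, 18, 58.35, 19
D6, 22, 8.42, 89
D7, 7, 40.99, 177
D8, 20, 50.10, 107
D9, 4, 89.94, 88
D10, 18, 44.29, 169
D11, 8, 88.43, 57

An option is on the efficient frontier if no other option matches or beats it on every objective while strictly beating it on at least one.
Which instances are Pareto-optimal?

D1, D2, D3, D6, D7, D10

D1: not dominated (best memory).
D2: not dominated (best price).
D3: not dominated.
D4: dominated by D3 (network 20≥20, price 39.43≤93.52, memory 167≥88).
D5: dominated by D2 (network 21≥18, price 7.34≤58.35, memory 36≥19).
D6: not dominated (best network).
D7: not dominated.
D8: dominated by D3 (network 20≥20, price 39.43≤50.10, memory 167≥107).
D9: dominated by D3 (network 20≥4, price 39.43≤89.94, memory 167≥88).
D10: not dominated.
D11: dominated by D3 (network 20≥8, price 39.43≤88.43, memory 167≥57).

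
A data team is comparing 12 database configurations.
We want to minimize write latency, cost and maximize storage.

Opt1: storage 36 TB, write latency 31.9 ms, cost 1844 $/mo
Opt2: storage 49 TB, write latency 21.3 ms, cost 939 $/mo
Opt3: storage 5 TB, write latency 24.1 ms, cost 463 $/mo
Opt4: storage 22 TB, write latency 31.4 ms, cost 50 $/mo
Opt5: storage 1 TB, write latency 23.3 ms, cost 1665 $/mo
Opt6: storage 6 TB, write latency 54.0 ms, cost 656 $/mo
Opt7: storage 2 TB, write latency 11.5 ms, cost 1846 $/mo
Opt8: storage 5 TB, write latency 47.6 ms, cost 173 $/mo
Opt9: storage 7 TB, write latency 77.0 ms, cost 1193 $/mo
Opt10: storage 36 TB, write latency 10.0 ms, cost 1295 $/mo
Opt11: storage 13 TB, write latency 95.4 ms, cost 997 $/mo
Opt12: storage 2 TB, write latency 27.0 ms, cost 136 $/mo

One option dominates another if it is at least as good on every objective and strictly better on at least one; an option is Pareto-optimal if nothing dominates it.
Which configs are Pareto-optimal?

Opt1: dominated by Opt2 (storage 49≥36, write latency 21.3≤31.9, cost 939≤1844).
Opt2: not dominated (best storage).
Opt3: not dominated.
Opt4: not dominated (best cost).
Opt5: dominated by Opt2 (storage 49≥1, write latency 21.3≤23.3, cost 939≤1665).
Opt6: dominated by Opt4 (storage 22≥6, write latency 31.4≤54.0, cost 50≤656).
Opt7: dominated by Opt10 (storage 36≥2, write latency 10.0≤11.5, cost 1295≤1846).
Opt8: dominated by Opt4 (storage 22≥5, write latency 31.4≤47.6, cost 50≤173).
Opt9: dominated by Opt2 (storage 49≥7, write latency 21.3≤77.0, cost 939≤1193).
Opt10: not dominated (best write latency).
Opt11: dominated by Opt2 (storage 49≥13, write latency 21.3≤95.4, cost 939≤997).
Opt12: not dominated.

Opt2, Opt3, Opt4, Opt10, Opt12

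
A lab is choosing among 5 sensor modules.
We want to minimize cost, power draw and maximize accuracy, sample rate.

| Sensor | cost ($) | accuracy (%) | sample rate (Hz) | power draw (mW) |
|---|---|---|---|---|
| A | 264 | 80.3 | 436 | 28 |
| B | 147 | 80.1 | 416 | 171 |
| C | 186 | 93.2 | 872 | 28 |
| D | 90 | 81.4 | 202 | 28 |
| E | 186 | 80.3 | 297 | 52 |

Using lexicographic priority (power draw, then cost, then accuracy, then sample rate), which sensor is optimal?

First minimize power draw: best is 28, kept {A, C, D}.
Then minimize cost: best is 90, kept {D}.

D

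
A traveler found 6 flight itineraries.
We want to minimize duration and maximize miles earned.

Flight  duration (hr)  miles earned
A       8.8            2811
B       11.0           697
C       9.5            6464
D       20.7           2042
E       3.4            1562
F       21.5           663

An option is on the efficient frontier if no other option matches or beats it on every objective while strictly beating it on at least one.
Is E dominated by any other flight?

No

A: worse on duration (8.8 vs 3.4).
B: worse on duration (11.0 vs 3.4).
C: worse on duration (9.5 vs 3.4).
D: worse on duration (20.7 vs 3.4).
F: worse on duration (21.5 vs 3.4).
No option is at least as good as E on every objective and strictly better on one.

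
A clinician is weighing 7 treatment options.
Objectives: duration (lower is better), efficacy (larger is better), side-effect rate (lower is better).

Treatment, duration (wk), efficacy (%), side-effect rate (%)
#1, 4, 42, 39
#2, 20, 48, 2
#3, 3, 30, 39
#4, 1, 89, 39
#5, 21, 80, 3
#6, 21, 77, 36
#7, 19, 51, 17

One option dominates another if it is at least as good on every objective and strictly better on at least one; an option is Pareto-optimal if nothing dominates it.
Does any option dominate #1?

#4 vs #1: duration 1≤4, efficacy 89≥42, side-effect rate 39≤39 — #4 is at least as good on every objective and strictly better on at least one, so #4 dominates #1.

Yes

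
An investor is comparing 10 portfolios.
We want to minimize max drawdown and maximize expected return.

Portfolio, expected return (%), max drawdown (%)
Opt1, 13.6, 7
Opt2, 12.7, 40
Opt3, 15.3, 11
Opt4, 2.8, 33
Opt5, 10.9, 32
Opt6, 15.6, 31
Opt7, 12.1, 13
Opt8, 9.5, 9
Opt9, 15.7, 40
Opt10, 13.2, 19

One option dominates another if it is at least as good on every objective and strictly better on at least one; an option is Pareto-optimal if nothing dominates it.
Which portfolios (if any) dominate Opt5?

Opt1: expected return 13.6≥10.9, max drawdown 7≤32 — dominates Opt5.
Opt3: expected return 15.3≥10.9, max drawdown 11≤32 — dominates Opt5.
Opt6: expected return 15.6≥10.9, max drawdown 31≤32 — dominates Opt5.
Opt7: expected return 12.1≥10.9, max drawdown 13≤32 — dominates Opt5.
Opt10: expected return 13.2≥10.9, max drawdown 19≤32 — dominates Opt5.
Others (Opt2, Opt4, Opt8, Opt9) are each worse than Opt5 on at least one objective.

Opt1, Opt3, Opt6, Opt7, Opt10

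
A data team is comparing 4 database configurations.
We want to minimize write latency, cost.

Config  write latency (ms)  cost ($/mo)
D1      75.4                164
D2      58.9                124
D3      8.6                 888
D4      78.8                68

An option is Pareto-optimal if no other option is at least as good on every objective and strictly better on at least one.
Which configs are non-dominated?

D1: dominated by D2 (write latency 58.9≤75.4, cost 124≤164).
D2: not dominated.
D3: not dominated (best write latency).
D4: not dominated (best cost).

D2, D3, D4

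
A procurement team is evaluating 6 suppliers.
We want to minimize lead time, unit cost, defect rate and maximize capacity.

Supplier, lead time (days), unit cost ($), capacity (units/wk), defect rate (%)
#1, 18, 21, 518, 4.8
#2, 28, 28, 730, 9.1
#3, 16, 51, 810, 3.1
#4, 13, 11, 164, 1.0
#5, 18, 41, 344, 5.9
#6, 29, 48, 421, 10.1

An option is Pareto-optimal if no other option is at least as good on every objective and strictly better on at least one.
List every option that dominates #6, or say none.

#1: lead time 18≤29, unit cost 21≤48, capacity 518≥421, defect rate 4.8≤10.1 — dominates #6.
#2: lead time 28≤29, unit cost 28≤48, capacity 730≥421, defect rate 9.1≤10.1 — dominates #6.
Others (#3, #4, #5) are each worse than #6 on at least one objective.

#1, #2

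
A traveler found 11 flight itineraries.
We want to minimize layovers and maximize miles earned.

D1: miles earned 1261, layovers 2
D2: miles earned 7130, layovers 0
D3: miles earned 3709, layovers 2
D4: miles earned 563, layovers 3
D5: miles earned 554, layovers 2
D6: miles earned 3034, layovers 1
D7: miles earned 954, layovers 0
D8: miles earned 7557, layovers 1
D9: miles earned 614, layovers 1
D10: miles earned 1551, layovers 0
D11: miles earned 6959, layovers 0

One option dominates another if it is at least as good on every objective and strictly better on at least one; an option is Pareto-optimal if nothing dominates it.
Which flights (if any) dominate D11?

D2

D2: miles earned 7130≥6959, layovers 0≤0 — dominates D11.
Others (D1, D3, D4, D5, D6, D7, D8, D9, D10) are each worse than D11 on at least one objective.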